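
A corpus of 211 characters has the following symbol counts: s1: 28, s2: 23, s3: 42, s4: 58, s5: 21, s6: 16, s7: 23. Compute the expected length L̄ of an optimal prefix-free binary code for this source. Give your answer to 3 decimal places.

Probabilities are the counts divided by 211.
Repeatedly combine the two least-probable nodes; the expected code length is the sum of the merged weights.
merge 16/211 + 21/211 → 37/211
merge 23/211 + 23/211 → 46/211
merge 28/211 + 37/211 → 65/211
merge 42/211 + 46/211 → 88/211
merge 58/211 + 65/211 → 123/211
merge 88/211 + 123/211 → 1
L = 37/211 + 46/211 + 65/211 + 88/211 + 123/211 + 1 = 570/211 ≈ 2.701 bits/symbol.

2.701 bits/symbol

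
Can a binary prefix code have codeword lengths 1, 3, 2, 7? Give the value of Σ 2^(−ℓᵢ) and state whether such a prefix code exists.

With common denominator 2^7 = 128: Σ 2^(−ℓᵢ) = 64/128 + 16/128 + 32/128 + 1/128 = 113/128 = 0.8828125.
Kraft's inequality requires Σ ≤ 1; here Σ = 0.8828125 ≤ 1, so such a prefix code exists.

0.8828125; yes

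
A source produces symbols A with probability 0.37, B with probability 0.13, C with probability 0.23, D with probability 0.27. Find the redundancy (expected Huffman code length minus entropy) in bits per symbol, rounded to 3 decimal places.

0.079 bits

Entropy H = −Σ p log₂ p ≈ 1.9111 bits.
Huffman merges: 13/100+23/100→9/25; 27/100+9/25→63/100; 37/100+63/100→1. L = 199/100 ≈ 1.9900.
L − H = 1.9900 − 1.9111 = 0.079 bits.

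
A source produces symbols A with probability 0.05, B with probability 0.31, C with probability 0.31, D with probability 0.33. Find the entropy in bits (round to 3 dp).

1.792 bits

H = −Σ pᵢ log₂ pᵢ.
−0.05·log₂(0.05) = 0.2161
−0.31·log₂(0.31) = 0.5238
−0.31·log₂(0.31) = 0.5238
−0.33·log₂(0.33) = 0.5278
Sum ≈ 1.7915 → 1.792 bits.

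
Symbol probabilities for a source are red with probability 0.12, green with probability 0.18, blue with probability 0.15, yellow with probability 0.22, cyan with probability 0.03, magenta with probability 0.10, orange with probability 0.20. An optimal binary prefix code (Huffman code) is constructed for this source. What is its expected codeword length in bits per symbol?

Repeatedly combine the two least-probable nodes; the expected code length is the sum of the merged weights.
merge 3/100 + 1/10 → 13/100
merge 3/25 + 13/100 → 1/4
merge 3/20 + 9/50 → 33/100
merge 1/5 + 11/50 → 21/50
merge 1/4 + 33/100 → 29/50
merge 21/50 + 29/50 → 1
L = 13/100 + 1/4 + 33/100 + 21/50 + 29/50 + 1 = 271/100 = 2.71 bits/symbol.

2.71 bits/symbol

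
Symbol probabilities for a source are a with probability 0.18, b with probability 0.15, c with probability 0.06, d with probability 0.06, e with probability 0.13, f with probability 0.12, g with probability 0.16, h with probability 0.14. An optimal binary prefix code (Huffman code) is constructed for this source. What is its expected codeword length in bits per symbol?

Repeatedly combine the two least-probable nodes; the expected code length is the sum of the merged weights.
merge 3/50 + 3/50 → 3/25
merge 3/25 + 3/25 → 6/25
merge 13/100 + 7/50 → 27/100
merge 3/20 + 4/25 → 31/100
merge 9/50 + 6/25 → 21/50
merge 27/100 + 31/100 → 29/50
merge 21/50 + 29/50 → 1
L = 3/25 + 6/25 + 27/100 + 31/100 + 21/50 + 29/50 + 1 = 147/50 = 2.94 bits/symbol.

2.94 bits/symbol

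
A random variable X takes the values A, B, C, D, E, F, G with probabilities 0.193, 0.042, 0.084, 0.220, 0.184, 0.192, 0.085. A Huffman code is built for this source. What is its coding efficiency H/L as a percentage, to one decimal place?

97.3%

Entropy H = −Σ p log₂ p ≈ 2.6397 bits.
Huffman merges: 21/500+21/250→63/500; 17/200+63/500→211/1000; 23/125+24/125→47/125; 193/1000+211/1000→101/250; 11/50+47/125→149/250; 101/250+149/250→1. L = 2713/1000 ≈ 2.7130.
Efficiency = H/L = 2.6397/2.7130 = 97.3%.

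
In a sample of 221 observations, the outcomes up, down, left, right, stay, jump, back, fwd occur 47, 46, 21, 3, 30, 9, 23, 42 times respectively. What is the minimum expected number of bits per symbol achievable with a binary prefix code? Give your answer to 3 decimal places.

Probabilities are the counts divided by 221.
Repeatedly combine the two least-probable nodes; the expected code length is the sum of the merged weights.
merge 3/221 + 9/221 → 12/221
merge 12/221 + 21/221 → 33/221
merge 23/221 + 30/221 → 53/221
merge 33/221 + 42/221 → 75/221
merge 46/221 + 47/221 → 93/221
merge 53/221 + 75/221 → 128/221
merge 93/221 + 128/221 → 1
L = 12/221 + 33/221 + 53/221 + 75/221 + 93/221 + 128/221 + 1 = 615/221 ≈ 2.783 bits/symbol.

2.783 bits/symbol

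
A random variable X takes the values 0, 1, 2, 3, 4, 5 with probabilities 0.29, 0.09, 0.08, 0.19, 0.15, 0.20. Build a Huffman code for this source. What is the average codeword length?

Repeatedly combine the two least-probable nodes; the expected code length is the sum of the merged weights.
merge 2/25 + 9/100 → 17/100
merge 3/20 + 17/100 → 8/25
merge 19/100 + 1/5 → 39/100
merge 29/100 + 8/25 → 61/100
merge 39/100 + 61/100 → 1
L = 17/100 + 8/25 + 39/100 + 61/100 + 1 = 249/100 = 2.49 bits/symbol.

2.49 bits/symbol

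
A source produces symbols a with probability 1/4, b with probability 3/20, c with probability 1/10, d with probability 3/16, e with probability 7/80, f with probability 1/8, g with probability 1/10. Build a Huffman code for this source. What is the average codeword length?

2.75 bits/symbol

Repeatedly combine the two least-probable nodes; the expected code length is the sum of the merged weights.
merge 7/80 + 1/10 → 3/16
merge 1/10 + 1/8 → 9/40
merge 3/20 + 3/16 → 27/80
merge 3/16 + 9/40 → 33/80
merge 1/4 + 27/80 → 47/80
merge 33/80 + 47/80 → 1
L = 3/16 + 9/40 + 27/80 + 33/80 + 47/80 + 1 = 11/4 = 2.75 bits/symbol.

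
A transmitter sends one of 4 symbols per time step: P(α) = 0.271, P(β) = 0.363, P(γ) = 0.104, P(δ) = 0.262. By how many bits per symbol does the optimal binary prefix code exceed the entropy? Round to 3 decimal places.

Entropy H = −Σ p log₂ p ≈ 1.8870 bits.
Huffman merges: 13/125+131/500→183/500; 271/1000+363/1000→317/500; 183/500+317/500→1. L = 2 ≈ 2.0000.
L − H = 2.0000 − 1.8870 = 0.113 bits.

0.113 bits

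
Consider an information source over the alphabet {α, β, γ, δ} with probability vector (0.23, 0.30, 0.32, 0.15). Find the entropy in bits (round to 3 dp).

1.945 bits

H = −Σ pᵢ log₂ pᵢ.
−0.23·log₂(0.23) = 0.4877
−0.30·log₂(0.30) = 0.5211
−0.32·log₂(0.32) = 0.5260
−0.15·log₂(0.15) = 0.4105
Sum ≈ 1.9453 → 1.945 bits.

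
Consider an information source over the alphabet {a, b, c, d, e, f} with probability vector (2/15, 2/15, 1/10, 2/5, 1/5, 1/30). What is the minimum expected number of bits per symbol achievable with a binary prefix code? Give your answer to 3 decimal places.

2.333 bits/symbol

Repeatedly combine the two least-probable nodes; the expected code length is the sum of the merged weights.
merge 1/30 + 1/10 → 2/15
merge 2/15 + 2/15 → 4/15
merge 2/15 + 1/5 → 1/3
merge 4/15 + 1/3 → 3/5
merge 2/5 + 3/5 → 1
L = 2/15 + 4/15 + 1/3 + 3/5 + 1 = 7/3 ≈ 2.333 bits/symbol.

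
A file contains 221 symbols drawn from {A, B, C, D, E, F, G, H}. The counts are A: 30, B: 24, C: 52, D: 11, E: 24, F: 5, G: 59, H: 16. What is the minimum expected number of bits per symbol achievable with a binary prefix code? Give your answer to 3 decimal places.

Probabilities are the counts divided by 221.
Repeatedly combine the two least-probable nodes; the expected code length is the sum of the merged weights.
merge 5/221 + 11/221 → 16/221
merge 16/221 + 16/221 → 32/221
merge 24/221 + 24/221 → 48/221
merge 30/221 + 32/221 → 62/221
merge 48/221 + 4/17 → 100/221
merge 59/221 + 62/221 → 121/221
merge 100/221 + 121/221 → 1
L = 16/221 + 32/221 + 48/221 + 62/221 + 100/221 + 121/221 + 1 = 600/221 ≈ 2.715 bits/symbol.

2.715 bits/symbol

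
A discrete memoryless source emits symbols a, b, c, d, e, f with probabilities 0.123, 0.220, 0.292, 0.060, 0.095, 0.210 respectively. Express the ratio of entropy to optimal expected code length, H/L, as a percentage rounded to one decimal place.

99.1%

Entropy H = −Σ p log₂ p ≈ 2.4100 bits.
Huffman merges: 3/50+19/200→31/200; 123/1000+31/200→139/500; 21/100+11/50→43/100; 139/500+73/250→57/100; 43/100+57/100→1. L = 2433/1000 ≈ 2.4330.
Efficiency = H/L = 2.4100/2.4330 = 99.1%.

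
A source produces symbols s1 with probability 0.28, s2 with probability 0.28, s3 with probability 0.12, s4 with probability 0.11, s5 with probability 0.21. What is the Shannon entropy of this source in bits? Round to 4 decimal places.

H = −Σ pᵢ log₂ pᵢ.
−0.28·log₂(0.28) = 0.5142
−0.28·log₂(0.28) = 0.5142
−0.12·log₂(0.12) = 0.3671
−0.11·log₂(0.11) = 0.3503
−0.21·log₂(0.21) = 0.4728
Sum ≈ 2.2186 → 2.2186 bits.

2.2186 bits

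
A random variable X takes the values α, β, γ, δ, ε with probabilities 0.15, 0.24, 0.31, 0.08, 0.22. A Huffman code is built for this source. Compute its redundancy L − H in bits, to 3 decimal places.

Entropy H = −Σ p log₂ p ≈ 2.2006 bits.
Huffman merges: 2/25+3/20→23/100; 11/50+23/100→9/20; 6/25+31/100→11/20; 9/20+11/20→1. L = 223/100 ≈ 2.2300.
L − H = 2.2300 − 2.2006 = 0.029 bits.

0.029 bits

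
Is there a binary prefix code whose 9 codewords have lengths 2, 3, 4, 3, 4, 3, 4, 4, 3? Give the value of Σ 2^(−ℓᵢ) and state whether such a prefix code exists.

1; yes

With common denominator 2^4 = 16: Σ 2^(−ℓᵢ) = 4/16 + 2/16 + 1/16 + 2/16 + 1/16 + 2/16 + 1/16 + 1/16 + 2/16 = 16/16 = 1.
Kraft's inequality requires Σ ≤ 1; here Σ = 1 ≤ 1, so such a prefix code exists.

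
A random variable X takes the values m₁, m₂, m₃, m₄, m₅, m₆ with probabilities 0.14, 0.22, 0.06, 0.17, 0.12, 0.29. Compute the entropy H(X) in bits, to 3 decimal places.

2.441 bits

H = −Σ pᵢ log₂ pᵢ.
−0.14·log₂(0.14) = 0.3971
−0.22·log₂(0.22) = 0.4806
−0.06·log₂(0.06) = 0.2435
−0.17·log₂(0.17) = 0.4346
−0.12·log₂(0.12) = 0.3671
−0.29·log₂(0.29) = 0.5179
Sum ≈ 2.4408 → 2.441 bits.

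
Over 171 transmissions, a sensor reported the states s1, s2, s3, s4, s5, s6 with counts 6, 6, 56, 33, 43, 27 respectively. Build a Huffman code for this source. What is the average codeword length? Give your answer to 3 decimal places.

Probabilities are the counts divided by 171.
Repeatedly combine the two least-probable nodes; the expected code length is the sum of the merged weights.
merge 2/57 + 2/57 → 4/57
merge 4/57 + 3/19 → 13/57
merge 11/57 + 13/57 → 8/19
merge 43/171 + 56/171 → 11/19
merge 8/19 + 11/19 → 1
L = 4/57 + 13/57 + 8/19 + 11/19 + 1 = 131/57 ≈ 2.298 bits/symbol.

2.298 bits/symbol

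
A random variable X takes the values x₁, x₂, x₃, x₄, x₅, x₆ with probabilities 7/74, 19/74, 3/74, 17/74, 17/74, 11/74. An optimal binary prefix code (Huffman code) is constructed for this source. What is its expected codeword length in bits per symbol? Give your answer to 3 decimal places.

2.419 bits/symbol

Repeatedly combine the two least-probable nodes; the expected code length is the sum of the merged weights.
merge 3/74 + 7/74 → 5/37
merge 5/37 + 11/74 → 21/74
merge 17/74 + 17/74 → 17/37
merge 19/74 + 21/74 → 20/37
merge 17/37 + 20/37 → 1
L = 5/37 + 21/74 + 17/37 + 20/37 + 1 = 179/74 ≈ 2.419 bits/symbol.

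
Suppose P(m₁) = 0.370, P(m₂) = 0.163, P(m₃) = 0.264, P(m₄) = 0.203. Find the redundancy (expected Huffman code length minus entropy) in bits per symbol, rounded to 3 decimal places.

Entropy H = −Σ p log₂ p ≈ 1.9315 bits.
Huffman merges: 163/1000+203/1000→183/500; 33/125+183/500→63/100; 37/100+63/100→1. L = 499/250 ≈ 1.9960.
L − H = 1.9960 − 1.9315 = 0.064 bits.

0.064 bits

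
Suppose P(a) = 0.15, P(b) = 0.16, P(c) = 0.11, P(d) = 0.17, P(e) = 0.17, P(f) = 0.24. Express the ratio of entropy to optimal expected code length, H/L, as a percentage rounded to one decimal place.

Entropy H = −Σ p log₂ p ≈ 2.5472 bits.
Huffman merges: 11/100+3/20→13/50; 4/25+17/100→33/100; 17/100+6/25→41/100; 13/50+33/100→59/100; 41/100+59/100→1. L = 259/100 ≈ 2.5900.
Efficiency = H/L = 2.5472/2.5900 = 98.3%.

98.3%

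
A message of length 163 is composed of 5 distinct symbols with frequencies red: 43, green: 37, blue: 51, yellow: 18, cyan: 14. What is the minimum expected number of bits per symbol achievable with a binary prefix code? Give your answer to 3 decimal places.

2.196 bits/symbol

Probabilities are the counts divided by 163.
Repeatedly combine the two least-probable nodes; the expected code length is the sum of the merged weights.
merge 14/163 + 18/163 → 32/163
merge 32/163 + 37/163 → 69/163
merge 43/163 + 51/163 → 94/163
merge 69/163 + 94/163 → 1
L = 32/163 + 69/163 + 94/163 + 1 = 358/163 ≈ 2.196 bits/symbol.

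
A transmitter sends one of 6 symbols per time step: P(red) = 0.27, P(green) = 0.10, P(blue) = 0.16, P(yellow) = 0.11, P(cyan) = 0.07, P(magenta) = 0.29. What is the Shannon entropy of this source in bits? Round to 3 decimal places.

H = −Σ pᵢ log₂ pᵢ.
−0.27·log₂(0.27) = 0.5100
−0.10·log₂(0.10) = 0.3322
−0.16·log₂(0.16) = 0.4230
−0.11·log₂(0.11) = 0.3503
−0.07·log₂(0.07) = 0.2686
−0.29·log₂(0.29) = 0.5179
Sum ≈ 2.4020 → 2.402 bits.

2.402 bits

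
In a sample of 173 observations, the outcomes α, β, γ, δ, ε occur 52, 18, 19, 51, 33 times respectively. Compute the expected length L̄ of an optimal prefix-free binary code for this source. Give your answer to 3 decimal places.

Probabilities are the counts divided by 173.
Repeatedly combine the two least-probable nodes; the expected code length is the sum of the merged weights.
merge 18/173 + 19/173 → 37/173
merge 33/173 + 37/173 → 70/173
merge 51/173 + 52/173 → 103/173
merge 70/173 + 103/173 → 1
L = 37/173 + 70/173 + 103/173 + 1 = 383/173 ≈ 2.214 bits/symbol.

2.214 bits/symbol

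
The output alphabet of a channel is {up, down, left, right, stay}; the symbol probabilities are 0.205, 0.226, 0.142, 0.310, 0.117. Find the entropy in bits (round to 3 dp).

2.239 bits

H = −Σ pᵢ log₂ pᵢ.
−0.205·log₂(0.205) = 0.4687
−0.226·log₂(0.226) = 0.4849
−0.142·log₂(0.142) = 0.3999
−0.310·log₂(0.310) = 0.5238
−0.117·log₂(0.117) = 0.3622
Sum ≈ 2.2394 → 2.239 bits.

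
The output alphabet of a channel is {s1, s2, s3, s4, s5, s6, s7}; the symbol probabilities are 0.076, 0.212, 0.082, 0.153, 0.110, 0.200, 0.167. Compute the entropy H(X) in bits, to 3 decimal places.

H = −Σ pᵢ log₂ pᵢ.
−0.076·log₂(0.076) = 0.2826
−0.212·log₂(0.212) = 0.4744
−0.082·log₂(0.082) = 0.2959
−0.153·log₂(0.153) = 0.4144
−0.110·log₂(0.110) = 0.3503
−0.200·log₂(0.200) = 0.4644
−0.167·log₂(0.167) = 0.4312
Sum ≈ 2.7131 → 2.713 bits.

2.713 bits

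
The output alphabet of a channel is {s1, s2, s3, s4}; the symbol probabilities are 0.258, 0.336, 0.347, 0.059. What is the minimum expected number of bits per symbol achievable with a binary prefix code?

Repeatedly combine the two least-probable nodes; the expected code length is the sum of the merged weights.
merge 59/1000 + 129/500 → 317/1000
merge 317/1000 + 42/125 → 653/1000
merge 347/1000 + 653/1000 → 1
L = 317/1000 + 653/1000 + 1 = 197/100 = 1.97 bits/symbol.

1.97 bits/symbol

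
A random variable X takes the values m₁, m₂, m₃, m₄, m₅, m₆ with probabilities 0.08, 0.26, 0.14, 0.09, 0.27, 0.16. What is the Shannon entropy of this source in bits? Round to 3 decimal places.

2.440 bits

H = −Σ pᵢ log₂ pᵢ.
−0.08·log₂(0.08) = 0.2915
−0.26·log₂(0.26) = 0.5053
−0.14·log₂(0.14) = 0.3971
−0.09·log₂(0.09) = 0.3127
−0.27·log₂(0.27) = 0.5100
−0.16·log₂(0.16) = 0.4230
Sum ≈ 2.4396 → 2.440 bits.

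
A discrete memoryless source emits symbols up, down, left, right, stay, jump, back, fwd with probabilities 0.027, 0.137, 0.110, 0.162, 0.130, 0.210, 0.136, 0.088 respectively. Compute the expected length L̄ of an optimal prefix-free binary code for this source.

2.905 bits/symbol

Repeatedly combine the two least-probable nodes; the expected code length is the sum of the merged weights.
merge 27/1000 + 11/125 → 23/200
merge 11/100 + 23/200 → 9/40
merge 13/100 + 17/125 → 133/500
merge 137/1000 + 81/500 → 299/1000
merge 21/100 + 9/40 → 87/200
merge 133/500 + 299/1000 → 113/200
merge 87/200 + 113/200 → 1
L = 23/200 + 9/40 + 133/500 + 299/1000 + 87/200 + 113/200 + 1 = 581/200 = 2.905 bits/symbol.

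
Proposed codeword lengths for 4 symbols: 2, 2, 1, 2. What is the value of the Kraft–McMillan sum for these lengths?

1.25

With common denominator 2^2 = 4: Σ 2^(−ℓᵢ) = 1/4 + 1/4 + 2/4 + 1/4 = 5/4 = 1.25.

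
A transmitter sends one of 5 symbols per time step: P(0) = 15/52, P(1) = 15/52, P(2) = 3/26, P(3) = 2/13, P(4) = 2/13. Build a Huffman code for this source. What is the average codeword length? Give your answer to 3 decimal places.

Repeatedly combine the two least-probable nodes; the expected code length is the sum of the merged weights.
merge 3/26 + 2/13 → 7/26
merge 2/13 + 7/26 → 11/26
merge 15/52 + 15/52 → 15/26
merge 11/26 + 15/26 → 1
L = 7/26 + 11/26 + 15/26 + 1 = 59/26 ≈ 2.269 bits/symbol.

2.269 bits/symbol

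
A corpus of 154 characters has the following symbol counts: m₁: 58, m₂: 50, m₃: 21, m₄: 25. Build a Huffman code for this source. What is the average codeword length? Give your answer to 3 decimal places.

Probabilities are the counts divided by 154.
Repeatedly combine the two least-probable nodes; the expected code length is the sum of the merged weights.
merge 3/22 + 25/154 → 23/77
merge 23/77 + 25/77 → 48/77
merge 29/77 + 48/77 → 1
L = 23/77 + 48/77 + 1 = 148/77 ≈ 1.922 bits/symbol.

1.922 bits/symbol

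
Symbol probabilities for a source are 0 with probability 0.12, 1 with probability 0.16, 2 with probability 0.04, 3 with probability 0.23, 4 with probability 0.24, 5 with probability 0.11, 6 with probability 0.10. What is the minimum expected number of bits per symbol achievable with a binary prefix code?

2.67 bits/symbol

Repeatedly combine the two least-probable nodes; the expected code length is the sum of the merged weights.
merge 1/25 + 1/10 → 7/50
merge 11/100 + 3/25 → 23/100
merge 7/50 + 4/25 → 3/10
merge 23/100 + 23/100 → 23/50
merge 6/25 + 3/10 → 27/50
merge 23/50 + 27/50 → 1
L = 7/50 + 23/100 + 3/10 + 23/50 + 27/50 + 1 = 267/100 = 2.67 bits/symbol.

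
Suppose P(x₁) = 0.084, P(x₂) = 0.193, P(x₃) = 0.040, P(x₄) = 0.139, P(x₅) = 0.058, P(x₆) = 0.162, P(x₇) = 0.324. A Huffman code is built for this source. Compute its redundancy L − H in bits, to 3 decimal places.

Entropy H = −Σ p log₂ p ≈ 2.5301 bits.
Huffman merges: 1/25+29/500→49/500; 21/250+49/500→91/500; 139/1000+81/500→301/1000; 91/500+193/1000→3/8; 301/1000+81/250→5/8; 3/8+5/8→1. L = 2581/1000 ≈ 2.5810.
L − H = 2.5810 − 2.5301 = 0.051 bits.

0.051 bits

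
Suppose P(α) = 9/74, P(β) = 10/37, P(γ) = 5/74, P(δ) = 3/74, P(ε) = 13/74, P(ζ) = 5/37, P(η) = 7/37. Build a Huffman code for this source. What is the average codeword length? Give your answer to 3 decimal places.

Repeatedly combine the two least-probable nodes; the expected code length is the sum of the merged weights.
merge 3/74 + 5/74 → 4/37
merge 4/37 + 9/74 → 17/74
merge 5/37 + 13/74 → 23/74
merge 7/37 + 17/74 → 31/74
merge 10/37 + 23/74 → 43/74
merge 31/74 + 43/74 → 1
L = 4/37 + 17/74 + 23/74 + 31/74 + 43/74 + 1 = 98/37 ≈ 2.649 bits/symbol.

2.649 bits/symbol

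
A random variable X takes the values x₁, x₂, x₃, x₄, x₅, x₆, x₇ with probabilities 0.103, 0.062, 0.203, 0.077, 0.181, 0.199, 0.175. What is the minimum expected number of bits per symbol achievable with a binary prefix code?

Repeatedly combine the two least-probable nodes; the expected code length is the sum of the merged weights.
merge 31/500 + 77/1000 → 139/1000
merge 103/1000 + 139/1000 → 121/500
merge 7/40 + 181/1000 → 89/250
merge 199/1000 + 203/1000 → 201/500
merge 121/500 + 89/250 → 299/500
merge 201/500 + 299/500 → 1
L = 139/1000 + 121/500 + 89/250 + 201/500 + 299/500 + 1 = 2737/1000 = 2.737 bits/symbol.

2.737 bits/symbol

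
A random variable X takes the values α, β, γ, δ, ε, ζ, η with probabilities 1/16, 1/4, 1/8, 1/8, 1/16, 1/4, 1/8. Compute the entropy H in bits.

Each probability is a power of 1/2, so log₂(1/p) is an integer.
H = Σ p·log₂(1/p) = 1/16·4 + 1/4·2 + 1/8·3 + 1/8·3 + 1/16·4 + 1/4·2 + 1/8·3 = 2.625 bits.

2.625 bits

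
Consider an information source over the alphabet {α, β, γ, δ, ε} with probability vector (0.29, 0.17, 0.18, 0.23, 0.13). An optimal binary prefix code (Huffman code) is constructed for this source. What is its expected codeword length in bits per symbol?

Repeatedly combine the two least-probable nodes; the expected code length is the sum of the merged weights.
merge 13/100 + 17/100 → 3/10
merge 9/50 + 23/100 → 41/100
merge 29/100 + 3/10 → 59/100
merge 41/100 + 59/100 → 1
L = 3/10 + 41/100 + 59/100 + 1 = 23/10 = 2.3 bits/symbol.

2.3 bits/symbol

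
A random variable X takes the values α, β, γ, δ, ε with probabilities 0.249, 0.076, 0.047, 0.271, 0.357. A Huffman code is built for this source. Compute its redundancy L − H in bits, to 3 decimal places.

0.093 bits

Entropy H = −Σ p log₂ p ≈ 2.0303 bits.
Huffman merges: 47/1000+19/250→123/1000; 123/1000+249/1000→93/250; 271/1000+357/1000→157/250; 93/250+157/250→1. L = 2123/1000 ≈ 2.1230.
L − H = 2.1230 − 2.0303 = 0.093 bits.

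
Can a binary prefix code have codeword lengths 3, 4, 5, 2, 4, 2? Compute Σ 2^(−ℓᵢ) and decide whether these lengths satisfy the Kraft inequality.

0.78125; yes

With common denominator 2^5 = 32: Σ 2^(−ℓᵢ) = 4/32 + 2/32 + 1/32 + 8/32 + 2/32 + 8/32 = 25/32 = 0.78125.
Kraft's inequality requires Σ ≤ 1; here Σ = 0.78125 ≤ 1, so such a prefix code exists.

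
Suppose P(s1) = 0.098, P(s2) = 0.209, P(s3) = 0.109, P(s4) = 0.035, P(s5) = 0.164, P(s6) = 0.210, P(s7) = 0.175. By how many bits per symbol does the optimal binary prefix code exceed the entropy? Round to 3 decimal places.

Entropy H = −Σ p log₂ p ≈ 2.6589 bits.
Huffman merges: 7/200+49/500→133/1000; 109/1000+133/1000→121/500; 41/250+7/40→339/1000; 209/1000+21/100→419/1000; 121/500+339/1000→581/1000; 419/1000+581/1000→1. L = 1357/500 ≈ 2.7140.
L − H = 2.7140 − 2.6589 = 0.055 bits.

0.055 bits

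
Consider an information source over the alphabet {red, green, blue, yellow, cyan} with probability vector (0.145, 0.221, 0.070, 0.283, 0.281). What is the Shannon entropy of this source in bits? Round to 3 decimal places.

2.184 bits

H = −Σ pᵢ log₂ pᵢ.
−0.145·log₂(0.145) = 0.4040
−0.221·log₂(0.221) = 0.4813
−0.070·log₂(0.070) = 0.2686
−0.283·log₂(0.283) = 0.5154
−0.281·log₂(0.281) = 0.5146
Sum ≈ 2.1838 → 2.184 bits.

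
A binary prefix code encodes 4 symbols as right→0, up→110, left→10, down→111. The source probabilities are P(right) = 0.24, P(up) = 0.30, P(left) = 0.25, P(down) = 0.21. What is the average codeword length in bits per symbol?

L̄ = Σ pᵢ·ℓᵢ = 0.24·1 + 0.30·3 + 0.25·2 + 0.21·3 = 2.27 bits/symbol.

2.27 bits/symbol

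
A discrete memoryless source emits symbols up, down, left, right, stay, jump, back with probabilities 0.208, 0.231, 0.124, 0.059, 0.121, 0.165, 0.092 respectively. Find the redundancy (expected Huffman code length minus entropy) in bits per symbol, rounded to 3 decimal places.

0.024 bits

Entropy H = −Σ p log₂ p ≈ 2.6881 bits.
Huffman merges: 59/1000+23/250→151/1000; 121/1000+31/250→49/200; 151/1000+33/200→79/250; 26/125+231/1000→439/1000; 49/200+79/250→561/1000; 439/1000+561/1000→1. L = 339/125 ≈ 2.7120.
L − H = 2.7120 − 2.6881 = 0.024 bits.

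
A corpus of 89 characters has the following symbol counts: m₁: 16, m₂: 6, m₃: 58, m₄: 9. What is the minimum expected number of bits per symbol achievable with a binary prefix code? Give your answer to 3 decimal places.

1.517 bits/symbol

Probabilities are the counts divided by 89.
Repeatedly combine the two least-probable nodes; the expected code length is the sum of the merged weights.
merge 6/89 + 9/89 → 15/89
merge 15/89 + 16/89 → 31/89
merge 31/89 + 58/89 → 1
L = 15/89 + 31/89 + 1 = 135/89 ≈ 1.517 bits/symbol.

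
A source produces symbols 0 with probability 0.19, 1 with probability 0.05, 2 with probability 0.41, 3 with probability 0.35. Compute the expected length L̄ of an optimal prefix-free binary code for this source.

1.83 bits/symbol

Repeatedly combine the two least-probable nodes; the expected code length is the sum of the merged weights.
merge 1/20 + 19/100 → 6/25
merge 6/25 + 7/20 → 59/100
merge 41/100 + 59/100 → 1
L = 6/25 + 59/100 + 1 = 183/100 = 1.83 bits/symbol.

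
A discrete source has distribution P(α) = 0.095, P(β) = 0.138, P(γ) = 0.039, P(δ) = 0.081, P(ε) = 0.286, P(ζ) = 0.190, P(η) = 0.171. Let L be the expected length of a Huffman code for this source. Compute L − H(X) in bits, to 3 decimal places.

Entropy H = −Σ p log₂ p ≈ 2.6006 bits.
Huffman merges: 39/1000+81/1000→3/25; 19/200+3/25→43/200; 69/500+171/1000→309/1000; 19/100+43/200→81/200; 143/500+309/1000→119/200; 81/200+119/200→1. L = 661/250 ≈ 2.6440.
L − H = 2.6440 − 2.6006 = 0.043 bits.

0.043 bits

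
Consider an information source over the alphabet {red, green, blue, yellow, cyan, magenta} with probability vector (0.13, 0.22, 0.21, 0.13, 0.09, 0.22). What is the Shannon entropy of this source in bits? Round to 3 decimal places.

2.512 bits

H = −Σ pᵢ log₂ pᵢ.
−0.13·log₂(0.13) = 0.3826
−0.22·log₂(0.22) = 0.4806
−0.21·log₂(0.21) = 0.4728
−0.13·log₂(0.13) = 0.3826
−0.09·log₂(0.09) = 0.3127
−0.22·log₂(0.22) = 0.4806
Sum ≈ 2.5119 → 2.512 bits.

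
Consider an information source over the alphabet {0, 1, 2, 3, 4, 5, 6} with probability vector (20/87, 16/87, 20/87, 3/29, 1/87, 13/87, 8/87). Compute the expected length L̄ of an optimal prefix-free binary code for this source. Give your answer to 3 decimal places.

2.644 bits/symbol

Repeatedly combine the two least-probable nodes; the expected code length is the sum of the merged weights.
merge 1/87 + 8/87 → 3/29
merge 3/29 + 3/29 → 6/29
merge 13/87 + 16/87 → 1/3
merge 6/29 + 20/87 → 38/87
merge 20/87 + 1/3 → 49/87
merge 38/87 + 49/87 → 1
L = 3/29 + 6/29 + 1/3 + 38/87 + 49/87 + 1 = 230/87 ≈ 2.644 bits/symbol.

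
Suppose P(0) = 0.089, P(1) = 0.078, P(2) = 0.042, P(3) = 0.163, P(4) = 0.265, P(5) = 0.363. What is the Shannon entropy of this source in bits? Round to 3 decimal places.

2.255 bits

H = −Σ pᵢ log₂ pᵢ.
−0.089·log₂(0.089) = 0.3106
−0.078·log₂(0.078) = 0.2871
−0.042·log₂(0.042) = 0.1921
−0.163·log₂(0.163) = 0.4266
−0.265·log₂(0.265) = 0.5077
−0.363·log₂(0.363) = 0.5307
Sum ≈ 2.2548 → 2.255 bits.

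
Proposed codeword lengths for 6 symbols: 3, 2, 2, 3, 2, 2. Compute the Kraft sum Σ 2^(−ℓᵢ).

1.25

With common denominator 2^3 = 8: Σ 2^(−ℓᵢ) = 1/8 + 2/8 + 2/8 + 1/8 + 2/8 + 2/8 = 10/8 = 1.25.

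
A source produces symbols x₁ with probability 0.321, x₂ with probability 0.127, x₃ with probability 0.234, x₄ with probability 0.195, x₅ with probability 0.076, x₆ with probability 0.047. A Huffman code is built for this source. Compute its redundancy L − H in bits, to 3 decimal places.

Entropy H = −Σ p log₂ p ≈ 2.3444 bits.
Huffman merges: 47/1000+19/250→123/1000; 123/1000+127/1000→1/4; 39/200+117/500→429/1000; 1/4+321/1000→571/1000; 429/1000+571/1000→1. L = 2373/1000 ≈ 2.3730.
L − H = 2.3730 − 2.3444 = 0.029 bits.

0.029 bits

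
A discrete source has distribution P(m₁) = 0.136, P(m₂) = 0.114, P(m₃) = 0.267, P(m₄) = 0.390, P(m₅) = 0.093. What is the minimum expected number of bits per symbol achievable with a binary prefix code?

Repeatedly combine the two least-probable nodes; the expected code length is the sum of the merged weights.
merge 93/1000 + 57/500 → 207/1000
merge 17/125 + 207/1000 → 343/1000
merge 267/1000 + 343/1000 → 61/100
merge 39/100 + 61/100 → 1
L = 207/1000 + 343/1000 + 61/100 + 1 = 54/25 = 2.16 bits/symbol.

2.16 bits/symbol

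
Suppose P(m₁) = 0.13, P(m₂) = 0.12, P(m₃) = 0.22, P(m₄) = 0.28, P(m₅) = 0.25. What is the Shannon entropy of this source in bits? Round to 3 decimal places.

2.245 bits

H = −Σ pᵢ log₂ pᵢ.
−0.13·log₂(0.13) = 0.3826
−0.12·log₂(0.12) = 0.3671
−0.22·log₂(0.22) = 0.4806
−0.28·log₂(0.28) = 0.5142
−0.25·log₂(0.25) = 0.5000
Sum ≈ 2.2445 → 2.245 bits.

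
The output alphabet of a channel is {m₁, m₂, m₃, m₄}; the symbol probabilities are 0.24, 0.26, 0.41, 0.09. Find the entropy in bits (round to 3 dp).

1.839 bits

H = −Σ pᵢ log₂ pᵢ.
−0.24·log₂(0.24) = 0.4941
−0.26·log₂(0.26) = 0.5053
−0.41·log₂(0.41) = 0.5274
−0.09·log₂(0.09) = 0.3127
Sum ≈ 1.8395 → 1.839 bits.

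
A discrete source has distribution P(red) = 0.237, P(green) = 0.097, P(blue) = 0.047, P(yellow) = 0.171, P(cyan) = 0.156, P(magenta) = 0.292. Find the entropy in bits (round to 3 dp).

2.398 bits

H = −Σ pᵢ log₂ pᵢ.
−0.237·log₂(0.237) = 0.4923
−0.097·log₂(0.097) = 0.3265
−0.047·log₂(0.047) = 0.2073
−0.171·log₂(0.171) = 0.4357
−0.156·log₂(0.156) = 0.4181
−0.292·log₂(0.292) = 0.5186
Sum ≈ 2.3985 → 2.398 bits.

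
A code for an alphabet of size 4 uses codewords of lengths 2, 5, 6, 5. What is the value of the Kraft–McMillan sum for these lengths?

With common denominator 2^6 = 64: Σ 2^(−ℓᵢ) = 16/64 + 2/64 + 1/64 + 2/64 = 21/64 = 0.328125.

0.328125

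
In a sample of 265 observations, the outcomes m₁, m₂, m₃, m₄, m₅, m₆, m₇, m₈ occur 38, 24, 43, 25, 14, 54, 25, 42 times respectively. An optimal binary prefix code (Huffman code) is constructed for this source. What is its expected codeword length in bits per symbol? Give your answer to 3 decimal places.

2.940 bits/symbol

Probabilities are the counts divided by 265.
Repeatedly combine the two least-probable nodes; the expected code length is the sum of the merged weights.
merge 14/265 + 24/265 → 38/265
merge 5/53 + 5/53 → 10/53
merge 38/265 + 38/265 → 76/265
merge 42/265 + 43/265 → 17/53
merge 10/53 + 54/265 → 104/265
merge 76/265 + 17/53 → 161/265
merge 104/265 + 161/265 → 1
L = 38/265 + 10/53 + 76/265 + 17/53 + 104/265 + 161/265 + 1 = 779/265 ≈ 2.940 bits/symbol.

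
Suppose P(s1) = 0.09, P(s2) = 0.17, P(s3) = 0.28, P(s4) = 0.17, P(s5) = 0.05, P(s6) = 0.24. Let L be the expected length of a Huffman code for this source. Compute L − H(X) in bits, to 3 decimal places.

Entropy H = −Σ p log₂ p ≈ 2.4063 bits.
Huffman merges: 1/20+9/100→7/50; 7/50+17/100→31/100; 17/100+6/25→41/100; 7/25+31/100→59/100; 41/100+59/100→1. L = 49/20 ≈ 2.4500.
L − H = 2.4500 − 2.4063 = 0.044 bits.

0.044 bits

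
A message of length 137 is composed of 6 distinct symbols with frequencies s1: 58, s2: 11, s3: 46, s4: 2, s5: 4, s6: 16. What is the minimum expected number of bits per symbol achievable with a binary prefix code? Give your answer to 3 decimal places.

1.985 bits/symbol

Probabilities are the counts divided by 137.
Repeatedly combine the two least-probable nodes; the expected code length is the sum of the merged weights.
merge 2/137 + 4/137 → 6/137
merge 6/137 + 11/137 → 17/137
merge 16/137 + 17/137 → 33/137
merge 33/137 + 46/137 → 79/137
merge 58/137 + 79/137 → 1
L = 6/137 + 17/137 + 33/137 + 79/137 + 1 = 272/137 ≈ 1.985 bits/symbol.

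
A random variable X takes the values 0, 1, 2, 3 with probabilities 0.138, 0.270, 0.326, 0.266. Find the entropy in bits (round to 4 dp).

H = −Σ pᵢ log₂ pᵢ.
−0.138·log₂(0.138) = 0.3943
−0.270·log₂(0.270) = 0.5100
−0.326·log₂(0.326) = 0.5272
−0.266·log₂(0.266) = 0.5082
Sum ≈ 1.9397 → 1.9397 bits.

1.9397 bits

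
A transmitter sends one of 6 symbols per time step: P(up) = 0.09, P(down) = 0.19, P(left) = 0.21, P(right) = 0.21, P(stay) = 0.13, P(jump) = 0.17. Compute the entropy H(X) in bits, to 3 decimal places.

H = −Σ pᵢ log₂ pᵢ.
−0.09·log₂(0.09) = 0.3127
−0.19·log₂(0.19) = 0.4552
−0.21·log₂(0.21) = 0.4728
−0.21·log₂(0.21) = 0.4728
−0.13·log₂(0.13) = 0.3826
−0.17·log₂(0.17) = 0.4346
Sum ≈ 2.5308 → 2.531 bits.

2.531 bits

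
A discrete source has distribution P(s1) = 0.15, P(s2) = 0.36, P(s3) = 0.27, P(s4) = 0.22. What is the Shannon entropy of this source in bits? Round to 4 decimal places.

1.9318 bits

H = −Σ pᵢ log₂ pᵢ.
−0.15·log₂(0.15) = 0.4105
−0.36·log₂(0.36) = 0.5306
−0.27·log₂(0.27) = 0.5100
−0.22·log₂(0.22) = 0.4806
Sum ≈ 1.9318 → 1.9318 bits.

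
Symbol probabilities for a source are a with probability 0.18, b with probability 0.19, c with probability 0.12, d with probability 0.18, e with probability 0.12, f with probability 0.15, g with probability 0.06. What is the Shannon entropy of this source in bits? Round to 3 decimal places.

2.734 bits

H = −Σ pᵢ log₂ pᵢ.
−0.18·log₂(0.18) = 0.4453
−0.19·log₂(0.19) = 0.4552
−0.12·log₂(0.12) = 0.3671
−0.18·log₂(0.18) = 0.4453
−0.12·log₂(0.12) = 0.3671
−0.15·log₂(0.15) = 0.4105
−0.06·log₂(0.06) = 0.2435
Sum ≈ 2.7341 → 2.734 bits.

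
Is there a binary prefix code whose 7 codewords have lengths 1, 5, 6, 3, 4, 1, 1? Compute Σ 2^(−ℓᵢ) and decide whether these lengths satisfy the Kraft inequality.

With common denominator 2^6 = 64: Σ 2^(−ℓᵢ) = 32/64 + 2/64 + 1/64 + 8/64 + 4/64 + 32/64 + 32/64 = 111/64 = 1.734375.
Kraft's inequality requires Σ ≤ 1; here Σ = 1.734375 > 1, so no such prefix code exists.

1.734375; no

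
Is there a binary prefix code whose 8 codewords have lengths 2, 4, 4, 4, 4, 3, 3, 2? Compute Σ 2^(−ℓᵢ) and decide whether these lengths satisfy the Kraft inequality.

1; yes

With common denominator 2^4 = 16: Σ 2^(−ℓᵢ) = 4/16 + 1/16 + 1/16 + 1/16 + 1/16 + 2/16 + 2/16 + 4/16 = 16/16 = 1.
Kraft's inequality requires Σ ≤ 1; here Σ = 1 ≤ 1, so such a prefix code exists.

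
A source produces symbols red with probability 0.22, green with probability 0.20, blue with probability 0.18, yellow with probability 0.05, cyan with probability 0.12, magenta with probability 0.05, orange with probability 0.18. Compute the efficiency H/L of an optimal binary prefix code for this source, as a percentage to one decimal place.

Entropy H = −Σ p log₂ p ≈ 2.6348 bits.
Huffman merges: 1/20+1/20→1/10; 1/10+3/25→11/50; 9/50+9/50→9/25; 1/5+11/50→21/50; 11/50+9/25→29/50; 21/50+29/50→1. L = 67/25 ≈ 2.6800.
Efficiency = H/L = 2.6348/2.6800 = 98.3%.

98.3%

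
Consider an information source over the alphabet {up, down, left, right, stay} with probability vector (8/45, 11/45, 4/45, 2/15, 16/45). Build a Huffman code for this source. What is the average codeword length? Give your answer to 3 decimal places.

Repeatedly combine the two least-probable nodes; the expected code length is the sum of the merged weights.
merge 4/45 + 2/15 → 2/9
merge 8/45 + 2/9 → 2/5
merge 11/45 + 16/45 → 3/5
merge 2/5 + 3/5 → 1
L = 2/9 + 2/5 + 3/5 + 1 = 20/9 ≈ 2.222 bits/symbol.

2.222 bits/symbol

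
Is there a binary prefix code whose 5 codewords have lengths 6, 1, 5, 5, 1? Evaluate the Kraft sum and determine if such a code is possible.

1.078125; no

With common denominator 2^6 = 64: Σ 2^(−ℓᵢ) = 1/64 + 32/64 + 2/64 + 2/64 + 32/64 = 69/64 = 1.078125.
Kraft's inequality requires Σ ≤ 1; here Σ = 1.078125 > 1, so no such prefix code exists.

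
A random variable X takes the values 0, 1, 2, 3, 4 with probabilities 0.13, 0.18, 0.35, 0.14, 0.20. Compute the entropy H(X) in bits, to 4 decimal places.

H = −Σ pᵢ log₂ pᵢ.
−0.13·log₂(0.13) = 0.3826
−0.18·log₂(0.18) = 0.4453
−0.35·log₂(0.35) = 0.5301
−0.14·log₂(0.14) = 0.3971
−0.20·log₂(0.20) = 0.4644
Sum ≈ 2.2195 → 2.2195 bits.

2.2195 bits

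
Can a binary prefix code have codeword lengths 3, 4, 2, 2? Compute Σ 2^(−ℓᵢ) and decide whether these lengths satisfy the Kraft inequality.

0.6875; yes

With common denominator 2^4 = 16: Σ 2^(−ℓᵢ) = 2/16 + 1/16 + 4/16 + 4/16 = 11/16 = 0.6875.
Kraft's inequality requires Σ ≤ 1; here Σ = 0.6875 ≤ 1, so such a prefix code exists.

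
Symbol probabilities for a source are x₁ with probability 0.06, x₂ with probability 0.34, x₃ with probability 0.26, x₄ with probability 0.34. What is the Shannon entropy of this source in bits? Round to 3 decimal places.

H = −Σ pᵢ log₂ pᵢ.
−0.06·log₂(0.06) = 0.2435
−0.34·log₂(0.34) = 0.5292
−0.26·log₂(0.26) = 0.5053
−0.34·log₂(0.34) = 0.5292
Sum ≈ 1.8072 → 1.807 bits.

1.807 bits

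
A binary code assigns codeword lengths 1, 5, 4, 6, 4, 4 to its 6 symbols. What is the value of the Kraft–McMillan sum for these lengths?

0.734375

With common denominator 2^6 = 64: Σ 2^(−ℓᵢ) = 32/64 + 2/64 + 4/64 + 1/64 + 4/64 + 4/64 = 47/64 = 0.734375.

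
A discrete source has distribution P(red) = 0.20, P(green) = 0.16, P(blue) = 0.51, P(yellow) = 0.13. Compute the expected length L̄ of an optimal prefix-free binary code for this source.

1.78 bits/symbol

Repeatedly combine the two least-probable nodes; the expected code length is the sum of the merged weights.
merge 13/100 + 4/25 → 29/100
merge 1/5 + 29/100 → 49/100
merge 49/100 + 51/100 → 1
L = 29/100 + 49/100 + 1 = 89/50 = 1.78 bits/symbol.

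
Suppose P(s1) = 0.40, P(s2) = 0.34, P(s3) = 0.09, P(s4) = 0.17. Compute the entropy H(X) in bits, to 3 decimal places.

H = −Σ pᵢ log₂ pᵢ.
−0.40·log₂(0.40) = 0.5288
−0.34·log₂(0.34) = 0.5292
−0.09·log₂(0.09) = 0.3127
−0.17·log₂(0.17) = 0.4346
Sum ≈ 1.8052 → 1.805 bits.

1.805 bits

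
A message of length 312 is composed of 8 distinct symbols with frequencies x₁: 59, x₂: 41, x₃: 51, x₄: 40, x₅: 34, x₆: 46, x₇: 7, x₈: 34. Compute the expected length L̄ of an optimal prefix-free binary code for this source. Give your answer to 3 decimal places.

Probabilities are the counts divided by 312.
Repeatedly combine the two least-probable nodes; the expected code length is the sum of the merged weights.
merge 7/312 + 17/156 → 41/312
merge 17/156 + 5/39 → 37/156
merge 41/312 + 41/312 → 41/156
merge 23/156 + 17/104 → 97/312
merge 59/312 + 37/156 → 133/312
merge 41/156 + 97/312 → 179/312
merge 133/312 + 179/312 → 1
L = 41/312 + 37/156 + 41/156 + 97/312 + 133/312 + 179/312 + 1 = 153/52 ≈ 2.942 bits/symbol.

2.942 bits/symbol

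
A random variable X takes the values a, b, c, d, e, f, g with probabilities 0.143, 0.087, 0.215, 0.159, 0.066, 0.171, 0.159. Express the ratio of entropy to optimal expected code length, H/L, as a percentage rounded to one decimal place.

Entropy H = −Σ p log₂ p ≈ 2.7226 bits.
Huffman merges: 33/500+87/1000→153/1000; 143/1000+153/1000→37/125; 159/1000+159/1000→159/500; 171/1000+43/200→193/500; 37/125+159/500→307/500; 193/500+307/500→1. L = 2767/1000 ≈ 2.7670.
Efficiency = H/L = 2.7226/2.7670 = 98.4%.

98.4%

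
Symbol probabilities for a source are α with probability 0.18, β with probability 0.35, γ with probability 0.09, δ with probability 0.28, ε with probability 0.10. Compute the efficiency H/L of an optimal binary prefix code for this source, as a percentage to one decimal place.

97.5%

Entropy H = −Σ p log₂ p ≈ 2.1345 bits.
Huffman merges: 9/100+1/10→19/100; 9/50+19/100→37/100; 7/25+7/20→63/100; 37/100+63/100→1. L = 219/100 ≈ 2.1900.
Efficiency = H/L = 2.1345/2.1900 = 97.5%.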